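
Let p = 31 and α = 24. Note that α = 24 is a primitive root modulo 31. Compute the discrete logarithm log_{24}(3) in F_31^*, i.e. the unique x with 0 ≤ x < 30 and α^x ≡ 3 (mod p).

7

Successive powers of 24 modulo 31:
  24^0=1  24^1=24  24^2=18  24^3=29  24^4=14  24^5=26
  24^6=4  24^7=3
So 24^7 ≡ 3 (mod 31), giving x = 7.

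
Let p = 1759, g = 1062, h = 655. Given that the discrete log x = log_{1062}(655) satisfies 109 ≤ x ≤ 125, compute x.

120

Compute 1062^109 mod 1759 = 1349, then multiply by 1062 repeatedly:
  1062^109=1349  1062^110=812  1062^111=434  1062^112=50  1062^113=330
  1062^114=419  1062^115=1710  1062^116=732  1062^117=1665  1062^118=435
  1062^119=1112  1062^120=655
Found 655 at exponent 120.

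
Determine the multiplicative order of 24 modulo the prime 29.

7

The order of 24 must divide p − 1 = 28 = 2^2 · 7.
Divisors: 1, 2, 4, 7, 14, 28.
Check each in increasing order: 24^1 ≡ 24;  24^2 ≡ 25;  24^4 ≡ 16;  24^7 ≡ 1.
Smallest exponent giving 1 is 7.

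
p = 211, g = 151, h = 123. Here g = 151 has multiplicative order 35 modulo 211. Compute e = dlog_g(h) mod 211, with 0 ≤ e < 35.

30

Successive powers of 151 modulo 211:
  151^0=1  151^1=151  151^2=13  151^3=64  151^4=169  151^5=199
  151^6=87  151^7=55  151^8=76  151^9=82  151^10=144  151^11=11
  151^12=184  151^13=143  151^14=71  151^15=171  151^16=79  151^17=113
  151^18=183  151^19=203  151^20=58  151^21=107  151^22=121  151^23=125
  151^24=96  151^25=148  151^26=193  151^27=25  151^28=188  151^29=114
  151^30=123
So 151^30 ≡ 123 (mod 211), giving e = 30.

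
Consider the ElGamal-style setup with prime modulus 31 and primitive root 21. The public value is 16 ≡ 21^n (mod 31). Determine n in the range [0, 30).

Successive powers of 21 modulo 31:
  21^0=1  21^1=21  21^2=7  21^3=23  21^4=18  21^5=6
  21^6=2  21^7=11  21^8=14  21^9=15  21^10=5  21^11=12
  21^12=4  21^13=22  21^14=28  21^15=30  21^16=10  21^17=24
  21^18=8  21^19=13  21^20=25  21^21=29  21^22=20  21^23=17
  21^24=16
So 21^24 ≡ 16 (mod 31), giving n = 24.

24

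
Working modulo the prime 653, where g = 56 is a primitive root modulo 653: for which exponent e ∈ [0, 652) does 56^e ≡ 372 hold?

Baby-step giant-step with m = ceil(sqrt(652)) = 26.
Baby table (56^j mod 653 for j=0..25):
  0:1  1:56  2:524  3:612  4:316  5:65  6:375  7:104
  8:600  9:297  10:307  11:214  12:230  13:473  14:368  15:365
  16:197  17:584  18:54  19:412  20:217  21:398  22:86  23:245
  24:7  25:392
Giant step factor: 56^(-26) ≡ 175 (mod 653).
Scan 372·175^i mod 653 for i = 0, 1, …:
  i=0: 372   i=1: 453   i=2: 262   i=3: 140
  i=4: 339   i=5: 555   i=6: 481   i=7: 591
  i=8: 251   i=9: 174   i=10: 412
Match at i=10, j=19: e = 10·26 + 19 = 279.

279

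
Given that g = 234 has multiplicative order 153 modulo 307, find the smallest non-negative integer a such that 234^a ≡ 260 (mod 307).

137

Baby-step giant-step with m = ceil(sqrt(153)) = 13.
Baby table (234^j mod 307 for j=0..12):
  0:1  1:234  2:110  3:259  4:127  5:246  6:155  7:44
  8:165  9:235  10:37  11:62  12:79
Giant step factor: 234^(-13) ≡ 107 (mod 307).
Scan 260·107^i mod 307 for i = 0, 1, …:
  i=0: 260   i=1: 190   i=2: 68   i=3: 215
  i=4: 287   i=5: 9   i=6: 42   i=7: 196
  i=8: 96   i=9: 141   i=10: 44
Match at i=10, j=7: a = 10·13 + 7 = 137.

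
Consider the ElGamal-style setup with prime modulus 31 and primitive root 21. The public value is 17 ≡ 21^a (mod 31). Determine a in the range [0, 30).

23

Successive powers of 21 modulo 31:
  21^0=1  21^1=21  21^2=7  21^3=23  21^4=18  21^5=6
  21^6=2  21^7=11  21^8=14  21^9=15  21^10=5  21^11=12
  21^12=4  21^13=22  21^14=28  21^15=30  21^16=10  21^17=24
  21^18=8  21^19=13  21^20=25  21^21=29  21^22=20  21^23=17
So 21^23 ≡ 17 (mod 31), giving a = 23.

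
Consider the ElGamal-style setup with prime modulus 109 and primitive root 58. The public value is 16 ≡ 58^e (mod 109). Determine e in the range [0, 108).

12

Successive powers of 58 modulo 109:
  58^0=1  58^1=58  58^2=94  58^3=2  58^4=7  58^5=79
  58^6=4  58^7=14  58^8=49  58^9=8  58^10=28  58^11=98
  58^12=16
So 58^12 ≡ 16 (mod 109), giving e = 12.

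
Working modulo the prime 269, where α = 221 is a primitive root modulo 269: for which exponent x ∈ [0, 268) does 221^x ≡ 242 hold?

195

Baby-step giant-step with m = ceil(sqrt(268)) = 17.
Baby table (221^j mod 269 for j=0..16):
  0:1  1:221  2:152  3:236  4:239  5:95  6:13  7:183
  8:93  9:109  10:148  11:159  12:169  13:227  14:133  15:72
  16:41
Giant step factor: 221^(-17) ≡ 250 (mod 269).
Scan 242·250^i mod 269 for i = 0, 1, …:
  i=0: 242   i=1: 244   i=2: 206   i=3: 121
  i=4: 122   i=5: 103   i=6: 195   i=7: 61
  i=8: 186   i=9: 232   i=10: 165   i=11: 93
Match at i=11, j=8: x = 11·17 + 8 = 195.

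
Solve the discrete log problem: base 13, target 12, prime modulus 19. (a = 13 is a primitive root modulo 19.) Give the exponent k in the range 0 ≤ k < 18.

Successive powers of 13 modulo 19:
  13^0=1  13^1=13  13^2=17  13^3=12
So 13^3 ≡ 12 (mod 19), giving k = 3.

3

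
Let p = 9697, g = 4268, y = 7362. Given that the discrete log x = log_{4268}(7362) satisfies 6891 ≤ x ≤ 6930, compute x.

Compute 4268^6891 mod 9697 = 8697, then multiply by 4268 repeatedly:
  4268^6891=8697  4268^6892=8377  4268^6893=197  4268^6894=6854  4268^6895=6720
  4268^6896=6931  4268^6897=5658  4268^6898=2814  4268^6899=5266  4268^6900=7339
  4268^6901=1542  4268^6902=6690  4268^6903=4952  4268^6904=5373  4268^6905=8256
  4268^6906=7407  4268^6907=856  4268^6908=7336  4268^6909=8132  4268^6910=1813
  4268^6911=9375  4268^6912=2678  4268^6913=6638  4268^6914=6047  4268^6915=4879
  4268^6916=4113  4268^6917=2714  4268^6918=5134  4268^6919=6389  4268^6920=288
  4268^6921=7362
Found 7362 at exponent 6921.

6921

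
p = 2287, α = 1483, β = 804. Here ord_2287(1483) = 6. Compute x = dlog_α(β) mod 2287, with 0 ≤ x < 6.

4

Successive powers of 1483 modulo 2287:
  1483^0=1  1483^1=1483  1483^2=1482  1483^3=2286  1483^4=804
So 1483^4 ≡ 804 (mod 2287), giving x = 4.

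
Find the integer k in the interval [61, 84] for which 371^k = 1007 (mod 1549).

Compute 371^61 mod 1549 = 990, then multiply by 371 repeatedly:
  371^61=990  371^62=177  371^63=609  371^64=1334  371^65=783
  371^66=830  371^67=1228  371^68=182  371^69=915  371^70=234
  371^71=70  371^72=1186  371^73=90  371^74=861  371^75=337
  371^76=1107  371^77=212  371^78=1202  371^79=1379  371^80=439
  371^81=224  371^82=1007
Found 1007 at exponent 82.

82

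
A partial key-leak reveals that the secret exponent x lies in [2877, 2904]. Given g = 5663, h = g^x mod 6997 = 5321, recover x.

2882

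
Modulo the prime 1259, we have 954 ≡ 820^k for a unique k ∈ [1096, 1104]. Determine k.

1097

Compute 820^1096 mod 1259 = 1036, then multiply by 820 repeatedly:
  820^1096=1036  820^1097=954
Found 954 at exponent 1097.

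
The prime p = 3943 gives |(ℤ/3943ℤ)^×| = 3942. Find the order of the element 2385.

The order of 2385 must divide p − 1 = 3942 = 2 · 3^3 · 73.
Divisors: 1, 2, 3, 6, 9, 18, 27, 54, 73, 146, 219, 438, 657, 1314, 1971, 3942.
Check each in increasing order: 2385^1 ≡ 2385;  2385^2 ≡ 2419;  2385^3 ≡ 706;  2385^6 ≡ 1618;  2385^9 ≡ 2781;  2385^18 ≡ 1738;  2385^27 ≡ 3203;  2385^54 ≡ 3466;  2385^73 ≡ 2169;  2385^146 ≡ 562;  2385^219 ≡ 591;  2385^438 ≡ 2297;  2385^657 ≡ 1135;  2385^1314 ≡ 2807;  2385^1971 ≡ 1.
Smallest exponent giving 1 is 1971.

1971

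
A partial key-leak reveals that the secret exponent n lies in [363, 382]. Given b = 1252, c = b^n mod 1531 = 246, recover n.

Compute 1252^363 mod 1531 = 246, then multiply by 1252 repeatedly:
  1252^363=246
Found 246 at exponent 363.

363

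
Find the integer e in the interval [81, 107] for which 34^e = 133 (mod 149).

106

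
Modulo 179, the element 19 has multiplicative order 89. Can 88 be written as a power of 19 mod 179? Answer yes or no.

88 ∈ ⟨19⟩ iff 88^89 ≡ 1 (mod 179), since |⟨19⟩| = 89.
88^89 mod 179 = 1.
Since 1 = 1, 88 lies in the subgroup.

yes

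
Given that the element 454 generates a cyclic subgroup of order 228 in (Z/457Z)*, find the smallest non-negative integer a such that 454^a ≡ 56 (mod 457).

Baby-step giant-step with m = ceil(sqrt(228)) = 16.
Baby table (454^j mod 457 for j=0..15):
  0:1  1:454  2:9  3:430  4:81  5:214  6:272  7:98
  8:163  9:425  10:96  11:169  12:407  13:150  14:7  15:436
Giant step factor: 454^(-16) ≡ 428 (mod 457).
Scan 56·428^i mod 457 for i = 0, 1, …:
  i=0: 56   i=1: 204   i=2: 25   i=3: 189
  i=4: 3   i=5: 370   i=6: 238   i=7: 410
  i=8: 449   i=9: 232   i=10: 127   i=11: 430
Match at i=11, j=3: a = 11·16 + 3 = 179.

179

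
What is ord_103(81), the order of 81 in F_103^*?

17

The order of 81 must divide p − 1 = 102 = 2 · 3 · 17.
Divisors: 1, 2, 3, 6, 17, 34, 51, 102.
Check each in increasing order: 81^1 ≡ 81;  81^2 ≡ 72;  81^3 ≡ 64;  81^6 ≡ 79;  81^17 ≡ 1.
Smallest exponent giving 1 is 17.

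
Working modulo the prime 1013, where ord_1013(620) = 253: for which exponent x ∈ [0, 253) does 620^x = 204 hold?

Baby-step giant-step with m = ceil(sqrt(253)) = 16.
Baby table (620^j mod 1013 for j=0..15):
  0:1  1:620  2:473  3:503  4:869  5:877  6:772  7:504
  8:476  9:337  10:262  11:360  12:340  13:96  14:766  15:836
Giant step factor: 620^(-16) ≡ 811 (mod 1013).
Scan 204·811^i mod 1013 for i = 0, 1, …:
  i=0: 204   i=1: 325   i=2: 195   i=3: 117
  i=4: 678   i=5: 812   i=6: 82   i=7: 657
  i=8: 1002   i=9: 196     …   i=14: 224
  i=15: 337
Match at i=15, j=9: x = 15·16 + 9 = 249.

249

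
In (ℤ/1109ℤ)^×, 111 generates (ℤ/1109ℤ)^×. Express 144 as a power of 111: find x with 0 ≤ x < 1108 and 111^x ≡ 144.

Baby-step giant-step with m = ceil(sqrt(1108)) = 34.
Baby table (111^j mod 1109 for j=0..33):
  0:1  1:111  2:122  3:234  4:467  5:823  6:415  7:596
  8:725  9:627  10:839  11:1082  12:330  13:33  14:336  15:699
  16:1068  17:994  18:543  19:387  20:815  21:636  22:729  23:1071
  24:218  25:909  26:1089  27:1107  28:887  29:865  30:641  31:175
  32:572  33:279
Giant step factor: 111^(-34) ≡ 481 (mod 1109).
Scan 144·481^i mod 1109 for i = 0, 1, …:
  i=0: 144   i=1: 506   i=2: 515   i=3: 408
  i=4: 1064   i=5: 535   i=6: 47   i=7: 427
  i=8: 222   i=9: 318     …   i=24: 54
  i=25: 467
Match at i=25, j=4: x = 25·34 + 4 = 854.

854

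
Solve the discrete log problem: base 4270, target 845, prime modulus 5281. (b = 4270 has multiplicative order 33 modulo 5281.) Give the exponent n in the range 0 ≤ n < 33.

15

Successive powers of 4270 modulo 5281:
  4270^0=1  4270^1=4270  4270^2=2888  4270^3=625  4270^4=1845  4270^5=4179
  4270^6=5112  4270^7=1867  4270^8=3061  4270^9=5276  4270^10=5055  4270^11=1403
  4270^12=2156  4270^13=1337  4270^14=229  4270^15=845
So 4270^15 ≡ 845 (mod 5281), giving n = 15.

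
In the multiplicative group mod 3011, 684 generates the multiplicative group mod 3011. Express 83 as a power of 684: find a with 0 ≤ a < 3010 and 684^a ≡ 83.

611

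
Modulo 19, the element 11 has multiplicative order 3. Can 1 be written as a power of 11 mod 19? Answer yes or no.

yes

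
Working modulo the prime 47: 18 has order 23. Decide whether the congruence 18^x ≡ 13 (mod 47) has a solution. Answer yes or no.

no

⟨18⟩ has order 23; its elements mod 47 are {1, 2, 3, 4, 6, 7, 8, 9, 12, 14, 16, 17, 18, 21, 24, 25, 27, 28, 32, 34, 36, 37, 42}.
13 is not in this set.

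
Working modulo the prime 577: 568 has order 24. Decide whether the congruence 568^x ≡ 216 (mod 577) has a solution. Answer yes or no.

⟨568⟩ has order 24; its elements mod 577 are {1, 9, 24, 57, 64, 81, 152, 186, 195, 213, 214, 216, 361, 363, 364, 382, 391, 425, 496, 513, 520, 553, 568, 576}.
216 is in this set.

yes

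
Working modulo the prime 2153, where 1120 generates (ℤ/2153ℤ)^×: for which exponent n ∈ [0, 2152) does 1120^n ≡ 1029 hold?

Baby-step giant-step with m = ceil(sqrt(2152)) = 47.
Baby table (1120^j mod 2153 for j=0..46):
  0:1  1:1120  2:1354  3:768  4:1113  5:2126  6:2055  7:43
  8:794  9:91  10:729  11:493  12:992  13:92  14:1849  15:1847
  16:1760  17:1205  18:1822  19:1749  20:1803  21:1999  22:1913  23:325
  24:143  25:838  26:2005  27:21  28:1990  29:445  30:1057  31:1843
  32:1586  33:95  34:903  35:1603  36:1911  37:238  38:1741  39:1455
  40:1932  41:75  42:33  43:359  44:1622  45:1661  46:128
Giant step factor: 1120^(-47) ≡ 708 (mod 2153).
Scan 1029·708^i mod 2153 for i = 0, 1, …:
  i=0: 1029   i=1: 818   i=2: 2140   i=3: 1561
  i=4: 699   i=5: 1855   i=6: 10   i=7: 621
  i=8: 456   i=9: 2051     …   i=15: 928
  i=16: 359
Match at i=16, j=43: n = 16·47 + 43 = 795.

795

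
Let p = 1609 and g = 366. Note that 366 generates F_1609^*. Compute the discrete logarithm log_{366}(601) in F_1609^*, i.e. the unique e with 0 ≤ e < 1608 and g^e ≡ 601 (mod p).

753

Baby-step giant-step with m = ceil(sqrt(1608)) = 41.
Baby table (366^j mod 1609 for j=0..40):
  0:1  1:366  2:409  3:57  4:1554  5:787  6:31  7:83
  8:1416  9:158  10:1513  11:262  12:961  13:964  14:453  15:71
  16:242  17:77  18:829  19:922  20:1171  21:592  22:1066  23:778
  24:1564  25:1229  26:903  27:653  28:866  29:1592  30:214  31:1092
  32:640  33:935  34:1102  35:1082  36:198  37:63  38:532  39:23
  40:373
Giant step factor: 366^(-41) ≡ 1381 (mod 1609).
Scan 601·1381^i mod 1609 for i = 0, 1, …:
  i=0: 601   i=1: 1346   i=2: 431   i=3: 1490
  i=4: 1388   i=5: 509   i=6: 1405   i=7: 1460
  i=8: 183   i=9: 110     …   i=17: 162
  i=18: 71
Match at i=18, j=15: e = 18·41 + 15 = 753.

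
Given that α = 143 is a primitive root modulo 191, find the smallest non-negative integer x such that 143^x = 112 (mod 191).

131

Baby-step giant-step with m = ceil(sqrt(190)) = 14.
Baby table (143^j mod 191 for j=0..13):
  0:1  1:143  2:12  3:188  4:144  5:155  6:9  7:141
  8:108  9:164  10:150  11:58  12:81  13:123
Giant step factor: 143^(-14) ≡ 45 (mod 191).
Scan 112·45^i mod 191 for i = 0, 1, …:
  i=0: 112   i=1: 74   i=2: 83   i=3: 106
  i=4: 186   i=5: 157   i=6: 189   i=7: 101
  i=8: 152   i=9: 155
Match at i=9, j=5: x = 9·14 + 5 = 131.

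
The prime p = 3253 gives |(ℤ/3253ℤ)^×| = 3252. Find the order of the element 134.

3252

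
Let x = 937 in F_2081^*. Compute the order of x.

The order of 937 must divide p − 1 = 2080 = 2^5 · 5 · 13.
Divisors: 1, 2, 4, 5, 8, 10, 13, 16, 20, 26, 32, 40, 52, 65, 80, 104, 130, 160, 208, 260, 416, 520, 1040, 2080.
Check each in increasing order: 937^1 ≡ 937;  937^2 ≡ 1868;  937^4 ≡ 1668;  937^5 ≡ 85;  937^8 ≡ 2008;  937^10 ≡ 982;  937^13 ≡ 38;  937^16 ≡ 1167;  937^20 ≡ 821;  937^26 ≡ 1444;  937^32 ≡ 915;  937^40 ≡ 1878;  937^52 ≡ 2055;  937^65 ≡ 1093;  937^80 ≡ 1670;  937^104 ≡ 676;  937^130 ≡ 155;  937^160 ≡ 360;  937^208 ≡ 1237;  937^260 ≡ 1134;  937^416 ≡ 634;  937^520 ≡ 1979;  937^1040 ≡ 2080;  937^2080 ≡ 1.
Smallest exponent giving 1 is 2080.

2080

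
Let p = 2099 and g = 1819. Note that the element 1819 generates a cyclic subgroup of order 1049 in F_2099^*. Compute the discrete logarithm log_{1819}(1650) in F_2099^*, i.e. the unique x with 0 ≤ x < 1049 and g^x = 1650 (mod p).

446

Baby-step giant-step with m = ceil(sqrt(1049)) = 33.
Baby table (1819^j mod 2099 for j=0..32):
  0:1  1:1819  2:737  3:1441  4:1627  5:2022  6:570  7:2023
  8:290  9:661  10:1731  11:189  12:1654  13:759  14:1578  15:1049
  16:140  17:681  18:329  19:236  20:1088  21:1814  22:38  23:1954
  24:719  25:184  26:955  27:1272  28:670  29:1310  30:525  31:2029
  32:709
Giant step factor: 1819^(-33) ≡ 1461 (mod 2099).
Scan 1650·1461^i mod 2099 for i = 0, 1, …:
  i=0: 1650   i=1: 998   i=2: 1372   i=3: 2046
  i=4: 230   i=5: 190   i=6: 522   i=7: 705
  i=8: 1495   i=9: 1235   i=10: 1294   i=11: 1434
  i=12: 272   i=13: 681
Match at i=13, j=17: x = 13·33 + 17 = 446.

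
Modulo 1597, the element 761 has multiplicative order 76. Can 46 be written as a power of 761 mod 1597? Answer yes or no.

yes

46 ∈ ⟨761⟩ iff 46^76 ≡ 1 (mod 1597), since |⟨761⟩| = 76.
46^76 mod 1597 = 1.
Since 1 = 1, 46 lies in the subgroup.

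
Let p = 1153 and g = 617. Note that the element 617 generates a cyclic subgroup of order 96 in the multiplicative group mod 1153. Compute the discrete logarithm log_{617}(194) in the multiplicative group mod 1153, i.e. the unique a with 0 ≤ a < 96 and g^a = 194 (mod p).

81

Baby-step giant-step with m = ceil(sqrt(96)) = 10.
Baby table (617^j mod 1153 for j=0..9):
  0:1  1:617  2:199  3:565  4:399  5:594  6:997  7:600
  8:87  9:641
Giant step factor: 617^(-10) ≡ 1089 (mod 1153).
Scan 194·1089^i mod 1153 for i = 0, 1, …:
  i=0: 194   i=1: 267   i=2: 207   i=3: 588
  i=4: 417   i=5: 984   i=6: 439   i=7: 729
  i=8: 617
Match at i=8, j=1: a = 8·10 + 1 = 81.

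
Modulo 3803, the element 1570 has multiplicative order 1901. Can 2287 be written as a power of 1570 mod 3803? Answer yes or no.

no

2287 ∈ ⟨1570⟩ iff 2287^1901 ≡ 1 (mod 3803), since |⟨1570⟩| = 1901.
2287^1901 mod 3803 = 3802.
Since 3802 ≠ 1, 2287 does not lie in the subgroup.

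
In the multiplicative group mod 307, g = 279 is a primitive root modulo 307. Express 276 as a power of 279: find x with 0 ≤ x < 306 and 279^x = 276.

118

Baby-step giant-step with m = ceil(sqrt(306)) = 18.
Baby table (279^j mod 307 for j=0..17):
  0:1  1:279  2:170  3:152  4:42  5:52  6:79  7:244
  8:229  9:35  10:248  11:117  12:101  13:242  14:285  15:2
  16:251  17:33
Giant step factor: 279^(-18) ≡ 102 (mod 307).
Scan 276·102^i mod 307 for i = 0, 1, …:
  i=0: 276   i=1: 215   i=2: 133   i=3: 58
  i=4: 83   i=5: 177   i=6: 248
Match at i=6, j=10: x = 6·18 + 10 = 118.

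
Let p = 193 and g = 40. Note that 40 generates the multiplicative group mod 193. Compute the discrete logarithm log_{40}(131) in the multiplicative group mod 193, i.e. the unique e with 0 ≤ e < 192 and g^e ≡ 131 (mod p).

Baby-step giant-step with m = ceil(sqrt(192)) = 14.
Baby table (40^j mod 193 for j=0..13):
  0:1  1:40  2:56  3:117  4:48  5:183  6:179  7:19
  8:181  9:99  10:100  11:140  12:3  13:120
Giant step factor: 40^(-14) ≡ 54 (mod 193).
Scan 131·54^i mod 193 for i = 0, 1, …:
  i=0: 131   i=1: 126   i=2: 49   i=3: 137
  i=4: 64   i=5: 175   i=6: 186   i=7: 8
  i=8: 46   i=9: 168   i=10: 1
Match at i=10, j=0: e = 10·14 + 0 = 140.

140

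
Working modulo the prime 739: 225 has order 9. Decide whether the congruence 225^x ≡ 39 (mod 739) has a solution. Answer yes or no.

no

39 ∈ ⟨225⟩ iff 39^9 ≡ 1 (mod 739), since |⟨225⟩| = 9.
39^9 mod 739 = 642.
Since 642 ≠ 1, 39 does not lie in the subgroup.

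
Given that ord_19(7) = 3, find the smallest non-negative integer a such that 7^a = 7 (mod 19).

Successive powers of 7 modulo 19:
  7^0=1  7^1=7
So 7^1 ≡ 7 (mod 19), giving a = 1.

1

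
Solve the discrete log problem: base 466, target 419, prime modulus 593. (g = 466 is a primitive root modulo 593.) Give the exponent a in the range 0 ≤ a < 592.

161

Baby-step giant-step with m = ceil(sqrt(592)) = 25.
Baby table (466^j mod 593 for j=0..24):
  0:1  1:466  2:118  3:432  4:285  5:571  6:422  7:369
  8:577  9:253  10:484  11:204  12:184  13:352  14:364  15:26
  16:256  17:103  18:558  19:294  20:21  21:298  22:106  23:177
  24:55
Giant step factor: 466^(-25) ≡ 507 (mod 593).
Scan 419·507^i mod 593 for i = 0, 1, …:
  i=0: 419   i=1: 139   i=2: 499   i=3: 375
  i=4: 365   i=5: 39   i=6: 204
Match at i=6, j=11: a = 6·25 + 11 = 161.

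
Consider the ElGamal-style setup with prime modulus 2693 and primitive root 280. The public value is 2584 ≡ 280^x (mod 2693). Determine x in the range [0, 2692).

Baby-step giant-step with m = ceil(sqrt(2692)) = 52.
Baby table (280^j mod 2693 for j=0..51):
  0:1  1:280  2:303  3:1357  4:247  5:1835  6:2130  7:1247
  8:1763  9:821  10:975  11:1007  12:1888  13:812  14:1148  15:973
  16:447  17:1282  18:791  19:654  20:2689  21:1573  22:1481  23:2651
  24:1705  25:739  26:2252  27:398  28:1027  29:2102  30:1486  31:1358
  32:527  33:2138  34:794  35:1494  36:905  37:258  38:2222  39:77
  40:16  41:1787  42:2155  43:168  44:1259  45:2430  46:1764  47:1101
  48:1278  49:2364  50:2135  51:2647
Giant step factor: 280^(-52) ≡ 267 (mod 2693).
Scan 2584·267^i mod 2693 for i = 0, 1, …:
  i=0: 2584   i=1: 520   i=2: 1497   i=3: 1135
  i=4: 1429   i=5: 1830   i=6: 1177   i=7: 1871
  i=8: 1352   i=9: 122   i=10: 258
Match at i=10, j=37: x = 10·52 + 37 = 557.

557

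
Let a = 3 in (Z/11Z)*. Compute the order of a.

The order of 3 must divide p − 1 = 10 = 2 · 5.
Divisors: 1, 2, 5, 10.
Check each in increasing order: 3^1 ≡ 3;  3^2 ≡ 9;  3^5 ≡ 1.
Smallest exponent giving 1 is 5.

5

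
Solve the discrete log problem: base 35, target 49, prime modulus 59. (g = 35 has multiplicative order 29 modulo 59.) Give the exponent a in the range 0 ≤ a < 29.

16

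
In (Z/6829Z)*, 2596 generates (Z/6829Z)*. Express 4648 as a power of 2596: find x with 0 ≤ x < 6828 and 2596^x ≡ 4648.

Baby-step giant-step with m = ceil(sqrt(6828)) = 83.
Baby table (2596^j mod 6829 for j=0..82):
  0:1  1:2596  2:5822  3:1335  4:3357  5:968  6:6685  7:1771
  8:1599  9:5801  10:1451  11:4017  12:249  13:4478  14:1930  15:4623
  16:2755  17:2017  18:5118  19:3923  20:2069  21:3530  22:6191  23:3199
  24:540  25:1895  26:2540  27:3855  28:3095  29:3716  30:4188  31:280
  32:3006  33:4858  34:5034  35:4387  36:4709  37:654  38:4192  39:3835
  40:5807  41:3369  42:4804  43:1430  44:4133  45:909  46:3759  47:6552
  48:4782  49:5779  50:5800  51:5684  52:5024  53:5743  54:1121  55:962
  56:4767  57:984  58:418  59:6146  60:2472  61:4881  62:3281  63:1713
  64:1269  65:2746  66:5969  67:523  68:5566  69:6001  70:1647  71:658
  72:918  73:6636  74:4318  75:3139  76:1847  77:854  78:4388  79:476
  80:6476  81:5527  82:363
Giant step factor: 2596^(-83) ≡ 1644 (mod 6829).
Scan 4648·1644^i mod 6829 for i = 0, 1, …:
  i=0: 4648   i=1: 6490   i=2: 2662   i=3: 5768
  i=4: 3940   i=5: 3468   i=6: 6006   i=7: 5959
  i=8: 3810   i=9: 1447     …   i=65: 4609
  i=66: 3835
Match at i=66, j=39: x = 66·83 + 39 = 5517.

5517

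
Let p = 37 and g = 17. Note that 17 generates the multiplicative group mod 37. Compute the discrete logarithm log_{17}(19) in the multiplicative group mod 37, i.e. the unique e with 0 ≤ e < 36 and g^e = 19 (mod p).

Successive powers of 17 modulo 37:
  17^0=1  17^1=17  17^2=30  17^3=29  17^4=12  17^5=19
So 17^5 ≡ 19 (mod 37), giving e = 5.

5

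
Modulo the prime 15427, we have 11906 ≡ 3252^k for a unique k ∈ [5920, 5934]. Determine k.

5933

Compute 3252^5920 mod 15427 = 10162, then multiply by 3252 repeatedly:
  3252^5920=10162  3252^5921=2190  3252^5922=10033  3252^5923=14638  3252^5924=10481
  3252^5925=5969  3252^5926=4022  3252^5927=12875  3252^5928=622  3252^5929=1807
  3252^5930=14104  3252^5931=1737  3252^5932=2442  3252^5933=11906
Found 11906 at exponent 5933.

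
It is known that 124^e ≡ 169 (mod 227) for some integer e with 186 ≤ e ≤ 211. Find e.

188

Compute 124^186 mod 227 = 175, then multiply by 124 repeatedly:
  124^186=175  124^187=135  124^188=169
Found 169 at exponent 188.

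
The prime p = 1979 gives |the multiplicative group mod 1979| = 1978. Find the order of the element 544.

989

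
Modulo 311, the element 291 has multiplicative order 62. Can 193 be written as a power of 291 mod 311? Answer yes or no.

193 ∈ ⟨291⟩ iff 193^62 ≡ 1 (mod 311), since |⟨291⟩| = 62.
193^62 mod 311 = 216.
Since 216 ≠ 1, 193 does not lie in the subgroup.

no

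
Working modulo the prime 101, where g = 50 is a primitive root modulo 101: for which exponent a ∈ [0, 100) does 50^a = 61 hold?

Baby-step giant-step with m = ceil(sqrt(100)) = 10.
Baby table (50^j mod 101 for j=0..9):
  0:1  1:50  2:76  3:63  4:19  5:41  6:30  7:86
  8:58  9:72
Giant step factor: 50^(-10) ≡ 14 (mod 101).
Scan 61·14^i mod 101 for i = 0, 1, …:
  i=0: 61   i=1: 46   i=2: 38   i=3: 27
  i=4: 75   i=5: 40   i=6: 55   i=7: 63
Match at i=7, j=3: a = 7·10 + 3 = 73.

73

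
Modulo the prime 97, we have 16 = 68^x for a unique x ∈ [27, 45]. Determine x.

40

Compute 68^27 mod 97 = 46, then multiply by 68 repeatedly:
  68^27=46  68^28=24  68^29=80  68^30=8  68^31=59
  68^32=35  68^33=52  68^34=44  68^35=82  68^36=47
  68^37=92  68^38=48  68^39=63  68^40=16
Found 16 at exponent 40.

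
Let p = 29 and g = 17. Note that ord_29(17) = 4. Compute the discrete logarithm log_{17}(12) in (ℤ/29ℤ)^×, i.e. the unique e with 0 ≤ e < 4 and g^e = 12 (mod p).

Successive powers of 17 modulo 29:
  17^0=1  17^1=17  17^2=28  17^3=12
So 17^3 ≡ 12 (mod 29), giving e = 3.

3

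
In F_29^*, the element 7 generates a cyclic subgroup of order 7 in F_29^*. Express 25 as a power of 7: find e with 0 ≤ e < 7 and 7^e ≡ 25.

6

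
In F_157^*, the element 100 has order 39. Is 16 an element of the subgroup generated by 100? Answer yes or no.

yes

16 ∈ ⟨100⟩ iff 16^39 ≡ 1 (mod 157), since |⟨100⟩| = 39.
16^39 mod 157 = 1.
Since 1 = 1, 16 lies in the subgroup.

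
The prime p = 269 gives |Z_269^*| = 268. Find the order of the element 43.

134

The order of 43 must divide p − 1 = 268 = 2^2 · 67.
Divisors: 1, 2, 4, 67, 134, 268.
Check each in increasing order: 43^1 ≡ 43;  43^2 ≡ 235;  43^4 ≡ 80;  43^67 ≡ 268;  43^134 ≡ 1.
Smallest exponent giving 1 is 134.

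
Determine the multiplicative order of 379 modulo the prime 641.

The order of 379 must divide p − 1 = 640 = 2^7 · 5.
Divisors: 1, 2, 4, 5, 8, 10, 16, 20, 32, 40, 64, 80, 128, 160, 320, 640.
Check each in increasing order: 379^1 ≡ 379;  379^2 ≡ 57;  379^4 ≡ 44;  379^5 ≡ 10;  379^8 ≡ 13;  379^10 ≡ 100;  379^16 ≡ 169;  379^20 ≡ 385;  379^32 ≡ 357;  379^40 ≡ 154;  379^64 ≡ 531;  379^80 ≡ 640;  379^128 ≡ 562;  379^160 ≡ 1.
Smallest exponent giving 1 is 160.

160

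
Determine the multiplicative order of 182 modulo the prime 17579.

799

The order of 182 must divide p − 1 = 17578 = 2 · 11 · 17 · 47.
Divisors: 1, 2, 11, 17, 22, 34, 47, 94, 187, 374, 517, 799, 1034, 1598, 8789, 17578.
Check each in increasing order: 182^1 ≡ 182;  182^2 ≡ 15545;  182^11 ≡ 2098;  182^17 ≡ 7767;  182^22 ≡ 6854;  182^34 ≡ 12740;  182^47 ≡ 7723;  182^94 ≡ 16761;  182^187 ≡ 14108;  182^374 ≡ 6226;  182^517 ≡ 6268;  182^799 ≡ 1.
Smallest exponent giving 1 is 799.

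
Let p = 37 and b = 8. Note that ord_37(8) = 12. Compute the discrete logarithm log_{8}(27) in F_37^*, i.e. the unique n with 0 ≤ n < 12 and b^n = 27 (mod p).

2

Successive powers of 8 modulo 37:
  8^0=1  8^1=8  8^2=27
So 8^2 ≡ 27 (mod 37), giving n = 2.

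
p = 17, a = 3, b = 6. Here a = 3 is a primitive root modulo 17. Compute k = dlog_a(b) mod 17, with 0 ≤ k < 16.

Successive powers of 3 modulo 17:
  3^0=1  3^1=3  3^2=9  3^3=10  3^4=13  3^5=5
  3^6=15  3^7=11  3^8=16  3^9=14  3^10=8  3^11=7
  3^12=4  3^13=12  3^14=2  3^15=6
So 3^15 ≡ 6 (mod 17), giving k = 15.

15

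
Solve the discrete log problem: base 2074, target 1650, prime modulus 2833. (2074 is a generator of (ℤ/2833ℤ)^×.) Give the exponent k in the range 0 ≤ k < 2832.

1963

Baby-step giant-step with m = ceil(sqrt(2832)) = 54.
Baby table (2074^j mod 2833 for j=0..53):
  0:1  1:2074  2:982  3:2574  4:1104  5:632  6:1922  7:197
  8:626  9:810  10:2804  11:2180  12:2685  13:1845  14:1980  15:1503
  16:922  17:2786  18:1677  19:2007  20:841  21:1939  22:1459  23:322
  24:2073  25:1741  26:1592  27:1363  28:2361  29:1290  30:1108  31:429
  32:184  33:1994  34:2209  35:505  36:1993  37:135  38:2356  39:2252
  40:1864  41:1724  42:330  43:1667  44:1098  45:2353  46:1696  47:1751
  48:2501  49:2684  50:2604  51:998  52:1762  53:2651
Giant step factor: 2074^(-54) ≡ 1356 (mod 2833).
Scan 1650·1356^i mod 2833 for i = 0, 1, …:
  i=0: 1650   i=1: 2163   i=2: 873   i=3: 2427
  i=4: 1899   i=5: 2680   i=6: 2174   i=7: 1624
  i=8: 903   i=9: 612     …   i=35: 2753
  i=36: 2007
Match at i=36, j=19: k = 36·54 + 19 = 1963.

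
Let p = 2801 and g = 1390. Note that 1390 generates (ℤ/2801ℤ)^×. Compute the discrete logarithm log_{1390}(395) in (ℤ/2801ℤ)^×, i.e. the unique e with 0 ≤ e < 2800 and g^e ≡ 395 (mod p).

2066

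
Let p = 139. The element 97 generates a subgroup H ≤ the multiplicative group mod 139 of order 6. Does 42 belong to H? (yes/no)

⟨97⟩ has order 6; its elements mod 139 are {1, 42, 43, 96, 97, 138}.
42 is in this set.

yes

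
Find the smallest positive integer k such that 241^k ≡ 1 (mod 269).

268

The order of 241 must divide p − 1 = 268 = 2^2 · 67.
Divisors: 1, 2, 4, 67, 134, 268.
Check each in increasing order: 241^1 ≡ 241;  241^2 ≡ 246;  241^4 ≡ 260;  241^67 ≡ 82;  241^134 ≡ 268;  241^268 ≡ 1.
Smallest exponent giving 1 is 268.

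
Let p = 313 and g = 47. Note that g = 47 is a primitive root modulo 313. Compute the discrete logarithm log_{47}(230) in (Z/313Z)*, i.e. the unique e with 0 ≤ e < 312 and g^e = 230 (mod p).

220

Baby-step giant-step with m = ceil(sqrt(312)) = 18.
Baby table (47^j mod 313 for j=0..17):
  0:1  1:47  2:18  3:220  4:11  5:204  6:198  7:229
  8:121  9:53  10:300  11:15  12:79  13:270  14:170  15:165
  16:243  17:153
Giant step factor: 47^(-18) ≡ 39 (mod 313).
Scan 230·39^i mod 313 for i = 0, 1, …:
  i=0: 230   i=1: 206   i=2: 209   i=3: 13
  i=4: 194   i=5: 54   i=6: 228   i=7: 128
  i=8: 297   i=9: 2   i=10: 78   i=11: 225
  i=12: 11
Match at i=12, j=4: e = 12·18 + 4 = 220.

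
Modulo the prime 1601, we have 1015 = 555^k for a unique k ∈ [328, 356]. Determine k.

337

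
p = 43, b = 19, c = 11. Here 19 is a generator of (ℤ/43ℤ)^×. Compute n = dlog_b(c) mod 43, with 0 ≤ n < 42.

Successive powers of 19 modulo 43:
  19^0=1  19^1=19  19^2=17  19^3=22  19^4=31  19^5=30
  19^6=11
So 19^6 ≡ 11 (mod 43), giving n = 6.

6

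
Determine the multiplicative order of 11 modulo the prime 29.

28

The order of 11 must divide p − 1 = 28 = 2^2 · 7.
Divisors: 1, 2, 4, 7, 14, 28.
Check each in increasing order: 11^1 ≡ 11;  11^2 ≡ 5;  11^4 ≡ 25;  11^7 ≡ 12;  11^14 ≡ 28;  11^28 ≡ 1.
Smallest exponent giving 1 is 28.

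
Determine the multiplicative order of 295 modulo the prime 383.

191

The order of 295 must divide p − 1 = 382 = 2 · 191.
Divisors: 1, 2, 191, 382.
Check each in increasing order: 295^1 ≡ 295;  295^2 ≡ 84;  295^191 ≡ 1.
Smallest exponent giving 1 is 191.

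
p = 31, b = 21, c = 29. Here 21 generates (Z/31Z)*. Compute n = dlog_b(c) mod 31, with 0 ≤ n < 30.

Successive powers of 21 modulo 31:
  21^0=1  21^1=21  21^2=7  21^3=23  21^4=18  21^5=6
  21^6=2  21^7=11  21^8=14  21^9=15  21^10=5  21^11=12
  21^12=4  21^13=22  21^14=28  21^15=30  21^16=10  21^17=24
  21^18=8  21^19=13  21^20=25  21^21=29
So 21^21 ≡ 29 (mod 31), giving n = 21.

21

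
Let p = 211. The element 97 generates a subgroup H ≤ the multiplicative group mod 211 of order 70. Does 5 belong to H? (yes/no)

yes

5 ∈ ⟨97⟩ iff 5^70 ≡ 1 (mod 211), since |⟨97⟩| = 70.
5^70 mod 211 = 1.
Since 1 = 1, 5 lies in the subgroup.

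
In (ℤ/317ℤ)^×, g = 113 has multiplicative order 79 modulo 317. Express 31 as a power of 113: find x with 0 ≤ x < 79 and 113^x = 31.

Successive powers of 113 modulo 317:
  113^0=1  113^1=113  113^2=89  113^3=230  113^4=313  113^5=182
  113^6=278  113^7=31
So 113^7 ≡ 31 (mod 317), giving x = 7.

7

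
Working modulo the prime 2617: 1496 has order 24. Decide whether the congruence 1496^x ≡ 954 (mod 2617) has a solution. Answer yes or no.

no

954 ∈ ⟨1496⟩ iff 954^24 ≡ 1 (mod 2617), since |⟨1496⟩| = 24.
954^24 mod 2617 = 604.
Since 604 ≠ 1, 954 does not lie in the subgroup.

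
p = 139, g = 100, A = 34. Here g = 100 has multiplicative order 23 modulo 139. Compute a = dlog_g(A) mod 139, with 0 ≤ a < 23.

3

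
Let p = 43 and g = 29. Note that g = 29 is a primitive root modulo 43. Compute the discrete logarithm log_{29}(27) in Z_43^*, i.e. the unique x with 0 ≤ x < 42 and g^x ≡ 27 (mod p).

39

Baby-step giant-step with m = ceil(sqrt(42)) = 7.
Baby table (29^j mod 43 for j=0..6):
  0:1  1:29  2:24  3:8  4:17  5:20  6:21
Giant step factor: 29^(-7) ≡ 37 (mod 43).
Scan 27·37^i mod 43 for i = 0, 1, …:
  i=0: 27   i=1: 10   i=2: 26   i=3: 16
  i=4: 33   i=5: 17
Match at i=5, j=4: x = 5·7 + 4 = 39.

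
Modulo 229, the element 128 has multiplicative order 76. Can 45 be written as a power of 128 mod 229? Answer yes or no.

45 ∈ ⟨128⟩ iff 45^76 ≡ 1 (mod 229), since |⟨128⟩| = 76.
45^76 mod 229 = 134.
Since 134 ≠ 1, 45 does not lie in the subgroup.

no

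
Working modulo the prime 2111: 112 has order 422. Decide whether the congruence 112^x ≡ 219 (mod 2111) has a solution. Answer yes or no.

no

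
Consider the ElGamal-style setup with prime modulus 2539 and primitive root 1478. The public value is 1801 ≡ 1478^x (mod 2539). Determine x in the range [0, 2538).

2533

Baby-step giant-step with m = ceil(sqrt(2538)) = 51.
Baby table (1478^j mod 2539 for j=0..50):
  0:1  1:1478  2:944  3:1321  4:2486  5:375  6:748  7:1079
  8:270  9:437  10:980  11:1210  12:924  13:2229  14:1379  15:1884
  16:1808  17:1196  18:544  19:1708  20:658  21:87  22:1636  23:880
  24:672  25:467  26:2157  27:1601  28:2469  29:639  30:2473  31:1473
  32:1171  33:1679  34:959  35:640  36:1412  37:2417  38:2492  39:1626
  40:1334  41:1388  42:2491  43:148  44:390  45:67  46:5  47:2312
  48:2181  49:1527  50:2274
Giant step factor: 1478^(-51) ≡ 868 (mod 2539).
Scan 1801·868^i mod 2539 for i = 0, 1, …:
  i=0: 1801   i=1: 1783   i=2: 1393   i=3: 560
  i=4: 1131   i=5: 1654   i=6: 1137   i=7: 1784
  i=8: 2261   i=9: 2440     …   i=48: 513
  i=49: 959
Match at i=49, j=34: x = 49·51 + 34 = 2533.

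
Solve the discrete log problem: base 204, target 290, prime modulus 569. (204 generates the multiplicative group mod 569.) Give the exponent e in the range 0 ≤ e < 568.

259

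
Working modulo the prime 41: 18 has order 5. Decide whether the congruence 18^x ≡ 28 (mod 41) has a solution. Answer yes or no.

no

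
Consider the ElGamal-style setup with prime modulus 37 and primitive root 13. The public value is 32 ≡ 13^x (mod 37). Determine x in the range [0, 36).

7

Successive powers of 13 modulo 37:
  13^0=1  13^1=13  13^2=21  13^3=14  13^4=34  13^5=35
  13^6=11  13^7=32
So 13^7 ≡ 32 (mod 37), giving x = 7.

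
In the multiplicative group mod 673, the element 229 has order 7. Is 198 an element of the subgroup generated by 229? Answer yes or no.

no

⟨229⟩ has order 7; its elements mod 673 are {1, 117, 229, 529, 546, 620, 650}.
198 is not in this set.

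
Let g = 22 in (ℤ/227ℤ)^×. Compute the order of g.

226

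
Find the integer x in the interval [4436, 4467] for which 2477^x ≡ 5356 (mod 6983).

4456

Compute 2477^4436 mod 6983 = 5698, then multiply by 2477 repeatedly:
  2477^4436=5698  2477^4437=1303  2477^4438=1385  2477^4439=1992  2477^4440=4186
  2477^4441=5950  2477^4442=4020  2477^4443=6765  2477^4444=4688  2477^4445=6430
  2477^4446=5870  2477^4447=1384  2477^4448=6498  2477^4449=6714  2477^4450=4055
  2477^4451=2681  2477^4452=4  2477^4453=2925  2477^4454=3854  2477^4455=597
  2477^4456=5356
Found 5356 at exponent 4456.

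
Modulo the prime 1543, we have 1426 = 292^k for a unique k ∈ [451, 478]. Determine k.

455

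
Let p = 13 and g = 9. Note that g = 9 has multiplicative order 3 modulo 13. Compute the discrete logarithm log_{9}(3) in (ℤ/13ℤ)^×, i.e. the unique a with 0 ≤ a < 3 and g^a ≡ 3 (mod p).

2

Successive powers of 9 modulo 13:
  9^0=1  9^1=9  9^2=3
So 9^2 ≡ 3 (mod 13), giving a = 2.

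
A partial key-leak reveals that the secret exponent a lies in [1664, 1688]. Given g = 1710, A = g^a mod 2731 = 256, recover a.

Compute 1710^1664 mod 2731 = 369, then multiply by 1710 repeatedly:
  1710^1664=369  1710^1665=129  1710^1666=2110  1710^1667=449  1710^1668=379
  1710^1669=843  1710^1670=2293  1710^1671=2045  1710^1672=1270  1710^1673=555
  1710^1674=1393  1710^1675=598  1710^1676=1186  1710^1677=1658  1710^1678=402
  1710^1679=1939  1710^1680=256
Found 256 at exponent 1680.

1680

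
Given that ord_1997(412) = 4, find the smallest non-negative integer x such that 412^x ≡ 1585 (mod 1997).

3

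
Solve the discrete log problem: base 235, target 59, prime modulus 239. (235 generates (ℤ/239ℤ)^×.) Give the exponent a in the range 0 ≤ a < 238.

Successive powers of 235 modulo 239:
  235^0=1  235^1=235  235^2=16  235^3=175  235^4=17  235^5=171
  235^6=33  235^7=107  235^8=50  235^9=39  235^10=83  235^11=146
  235^12=133  235^13=185  235^14=216  235^15=92  235^16=110  235^17=38
  235^18=87  235^19=130  235^20=197  235^21=168  235^22=45  235^23=59
So 235^23 ≡ 59 (mod 239), giving a = 23.

23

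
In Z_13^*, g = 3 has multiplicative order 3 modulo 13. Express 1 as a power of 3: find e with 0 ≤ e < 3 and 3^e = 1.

Successive powers of 3 modulo 13:
  3^0=1
So 3^0 ≡ 1 (mod 13), giving e = 0.

0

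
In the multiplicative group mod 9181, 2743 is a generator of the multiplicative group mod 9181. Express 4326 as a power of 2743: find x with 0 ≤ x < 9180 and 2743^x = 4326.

Baby-step giant-step with m = ceil(sqrt(9180)) = 96.
Baby table (2743^j mod 9181 for j=0..95):
  0:1  1:2743  2:4810  3:733  4:9161  5:226  6:4791  7:3702
  8:400  9:4661  10:5171  11:8589  12:1181  13:7771  14:6752  15:2659
  16:3923  17:657  18:2675  19:1906  20:4169  21:5222  22:1586  23:7785
  24:8430  25:5732  26:5004  27:377  28:5839  29:4713  30:911  31:1641
  32:2573  33:6731  34:142  35:3904  36:3626  37:3095  38:6341  39:4549
  40:928  41:2367  42:1714  43:830  44:8983  45:7746  46:2444  47:1762
  48:3960  49:1157  50:6206  51:1484  52:3429  53:4403  54:4414  55:7044
  56:4868  57:3750  58:3530  59:6016  60:3631  61:7629  62:2848  63:8214
  64:828  65:3497  66:7307  67:978  68:1802  69:3508  70:756  71:7983
  72:684  73:3288  74:3242  75:5598  76:4682  77:7688  78:8608  79:7393
  80:7351  81:2317  82:2279  83:8217  84:9057  85:8746  86:325  87:918
  88:2480  89:8700  90:2681  91:2  92:5486  93:439  94:1466  95:9141
Giant step factor: 2743^(-96) ≡ 6967 (mod 9181).
Scan 4326·6967^i mod 9181 for i = 0, 1, …:
  i=0: 4326   i=1: 7200   i=2: 6597   i=3: 1213
  i=4: 4451   i=5: 5880   i=6: 338   i=7: 4510
  i=8: 3788   i=9: 4802     …   i=15: 8338
  i=16: 2659
Match at i=16, j=15: x = 16·96 + 15 = 1551.

1551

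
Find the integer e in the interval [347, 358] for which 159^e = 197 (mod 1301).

347

Compute 159^347 mod 1301 = 197, then multiply by 159 repeatedly:
  159^347=197
Found 197 at exponent 347.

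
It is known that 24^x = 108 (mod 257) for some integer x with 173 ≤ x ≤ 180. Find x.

179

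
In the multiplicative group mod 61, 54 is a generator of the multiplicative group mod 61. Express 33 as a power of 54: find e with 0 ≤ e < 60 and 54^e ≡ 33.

39

Baby-step giant-step with m = ceil(sqrt(60)) = 8.
Baby table (54^j mod 61 for j=0..7):
  0:1  1:54  2:49  3:23  4:22  5:29  6:41  7:18
Giant step factor: 54^(-8) ≡ 15 (mod 61).
Scan 33·15^i mod 61 for i = 0, 1, …:
  i=0: 33   i=1: 7   i=2: 44   i=3: 50
  i=4: 18
Match at i=4, j=7: e = 4·8 + 7 = 39.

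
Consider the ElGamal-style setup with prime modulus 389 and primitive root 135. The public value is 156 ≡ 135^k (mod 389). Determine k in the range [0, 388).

Baby-step giant-step with m = ceil(sqrt(388)) = 20.
Baby table (135^j mod 389 for j=0..19):
  0:1  1:135  2:331  3:339  4:252  5:177  6:166  7:237
  8:97  9:258  10:209  11:207  12:326  13:53  14:153  15:38
  16:73  17:130  18:45  19:240
Giant step factor: 135^(-20) ≡ 210 (mod 389).
Scan 156·210^i mod 389 for i = 0, 1, …:
  i=0: 156   i=1: 84   i=2: 135
Match at i=2, j=1: k = 2·20 + 1 = 41.

41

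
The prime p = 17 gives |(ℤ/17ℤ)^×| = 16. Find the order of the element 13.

4

The order of 13 must divide p − 1 = 16 = 2^4.
Divisors: 1, 2, 4, 8, 16.
Check each in increasing order: 13^1 ≡ 13;  13^2 ≡ 16;  13^4 ≡ 1.
Smallest exponent giving 1 is 4.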